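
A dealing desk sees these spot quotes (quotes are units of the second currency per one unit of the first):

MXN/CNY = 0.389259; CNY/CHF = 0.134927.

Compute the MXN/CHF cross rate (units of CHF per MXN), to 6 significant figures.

1 MXN × 0.389259 = 0.389259 CNY
0.389259 CNY × 0.134927 = 0.0525215 CHF

MXN/CHF = 0.0525215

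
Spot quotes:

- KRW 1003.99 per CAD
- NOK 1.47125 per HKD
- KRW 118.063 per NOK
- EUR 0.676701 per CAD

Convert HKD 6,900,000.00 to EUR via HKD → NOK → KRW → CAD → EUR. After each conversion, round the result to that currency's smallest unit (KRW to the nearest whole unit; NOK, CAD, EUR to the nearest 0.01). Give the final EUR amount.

EUR 807,824.11

HKD 6,900,000.00 × 1.47125 = NOK 10,151,625.00
NOK 10,151,625.00 × 118.063 = KRW 1,198,531,302
KRW 1,198,531,302 ÷ 1003.99 = CAD 1,193,768.17
CAD 1,193,768.17 × 0.676701 = EUR 807,824.11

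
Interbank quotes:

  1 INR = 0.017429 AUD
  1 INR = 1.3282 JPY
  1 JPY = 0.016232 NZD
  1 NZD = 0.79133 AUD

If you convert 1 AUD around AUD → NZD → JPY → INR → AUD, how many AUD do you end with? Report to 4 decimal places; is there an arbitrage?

Around AUD → NZD → JPY → INR → AUD: 1 ÷ 0.79133 ÷ 0.016232 ÷ 1.3282 × 0.017429 = 1.021596
Product > 1; profitable direction is AUD → NZD → JPY → INR → AUD.

1.0216 (arbitrage exists)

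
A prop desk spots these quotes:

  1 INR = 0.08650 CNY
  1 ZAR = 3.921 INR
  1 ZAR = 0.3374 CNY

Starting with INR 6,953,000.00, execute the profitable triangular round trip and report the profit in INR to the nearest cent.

Profitable loop is INR → CNY → ZAR → INR:
INR 6,953,000.00 × 0.08650 = CNY 601,434.50
CNY 601,434.50 ÷ 0.3374 = ZAR 1,782,556.31
ZAR 1,782,556.31 × 3.921 = INR 6,989,403.30
Profit = INR 6,989,403.30 − INR 6,953,000.00

Profit: INR 36,403.30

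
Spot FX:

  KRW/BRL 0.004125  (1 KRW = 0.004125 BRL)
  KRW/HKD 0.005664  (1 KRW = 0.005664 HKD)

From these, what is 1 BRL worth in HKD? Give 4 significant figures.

1 BRL ÷ 0.004125 = 242.424 KRW
242.424 KRW × 0.005664 = 1.37309 HKD

BRL/HKD = 1.373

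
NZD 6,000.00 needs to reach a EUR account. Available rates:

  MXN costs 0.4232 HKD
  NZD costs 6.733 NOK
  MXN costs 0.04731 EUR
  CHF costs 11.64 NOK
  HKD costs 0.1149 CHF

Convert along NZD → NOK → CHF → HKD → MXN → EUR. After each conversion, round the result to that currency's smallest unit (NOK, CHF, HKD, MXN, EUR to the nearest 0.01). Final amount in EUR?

EUR 3,376.71

NZD 6,000.00 × 6.733 = NOK 40,398.00
NOK 40,398.00 ÷ 11.64 = CHF 3,470.62
CHF 3,470.62 ÷ 0.1149 = HKD 30,205.57
HKD 30,205.57 ÷ 0.4232 = MXN 71,374.22
MXN 71,374.22 × 0.04731 = EUR 3,376.71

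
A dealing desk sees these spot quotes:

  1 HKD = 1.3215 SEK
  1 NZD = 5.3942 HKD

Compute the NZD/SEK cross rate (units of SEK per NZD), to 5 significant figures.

1 NZD × 5.3942 = 5.3942 HKD
5.3942 HKD × 1.3215 = 7.12844 SEK

NZD/SEK = 7.1284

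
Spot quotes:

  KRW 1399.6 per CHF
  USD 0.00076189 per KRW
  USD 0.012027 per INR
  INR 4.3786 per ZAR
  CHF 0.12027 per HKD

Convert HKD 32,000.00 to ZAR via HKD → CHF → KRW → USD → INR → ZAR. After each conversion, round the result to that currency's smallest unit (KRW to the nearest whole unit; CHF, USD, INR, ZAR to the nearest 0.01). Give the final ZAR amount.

ZAR 77,931.05

HKD 32,000.00 × 0.12027 = CHF 3,848.64
CHF 3,848.64 × 1399.6 = KRW 5,386,557
KRW 5,386,557 × 0.00076189 = USD 4,103.96
USD 4,103.96 ÷ 0.012027 = INR 341,228.90
INR 341,228.90 ÷ 4.3786 = ZAR 77,931.05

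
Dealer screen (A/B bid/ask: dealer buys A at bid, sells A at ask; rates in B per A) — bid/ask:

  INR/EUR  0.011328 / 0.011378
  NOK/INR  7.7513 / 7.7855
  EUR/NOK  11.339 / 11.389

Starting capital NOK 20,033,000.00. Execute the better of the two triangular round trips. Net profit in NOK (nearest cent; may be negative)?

Net result: NOK -87,334.45 (no profitable arbitrage after spreads)

Best loop NOK → INR → EUR → NOK:
NOK 20,033,000.00 × 7.7513 (sell NOK at bid) = INR 155,281,792.90
INR 155,281,792.90 × 0.011328 (sell INR at bid) = EUR 1,759,032.15
EUR 1,759,032.15 × 11.339 (sell EUR at bid) = NOK 19,945,665.55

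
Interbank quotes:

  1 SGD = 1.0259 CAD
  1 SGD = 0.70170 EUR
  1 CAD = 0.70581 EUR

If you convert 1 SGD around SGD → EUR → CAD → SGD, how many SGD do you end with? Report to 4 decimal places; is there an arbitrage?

0.9691 (arbitrage exists)

Around SGD → EUR → CAD → SGD: 1 × 0.70170 ÷ 0.70581 ÷ 1.0259 = 0.969078
Product < 1; profitable direction is SGD → CAD → EUR → SGD.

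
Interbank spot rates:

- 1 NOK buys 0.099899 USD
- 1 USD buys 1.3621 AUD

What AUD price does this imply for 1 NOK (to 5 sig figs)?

1 NOK × 0.099899 = 0.099899 USD
0.099899 USD × 1.3621 = 0.136072 AUD

NOK/AUD = 0.13607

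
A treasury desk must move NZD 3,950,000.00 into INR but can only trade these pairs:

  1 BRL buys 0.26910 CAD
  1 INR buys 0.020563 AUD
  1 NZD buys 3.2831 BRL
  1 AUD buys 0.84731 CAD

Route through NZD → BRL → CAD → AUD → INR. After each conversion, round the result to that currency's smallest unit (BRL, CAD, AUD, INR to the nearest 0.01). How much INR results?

NZD 3,950,000.00 × 3.2831 = BRL 12,968,245.00
BRL 12,968,245.00 × 0.26910 = CAD 3,489,754.73
CAD 3,489,754.73 ÷ 0.84731 = AUD 4,118,628.05
AUD 4,118,628.05 ÷ 0.020563 = INR 200,293,150.32

INR 200,293,150.32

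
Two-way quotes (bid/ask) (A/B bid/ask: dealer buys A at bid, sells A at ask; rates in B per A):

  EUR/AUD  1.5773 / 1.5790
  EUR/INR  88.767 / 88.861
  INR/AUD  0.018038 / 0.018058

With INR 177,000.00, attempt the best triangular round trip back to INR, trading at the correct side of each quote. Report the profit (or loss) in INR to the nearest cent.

Net profit: INR 2,486.20

Best loop INR → AUD → EUR → INR:
INR 177,000.00 × 0.018038 (sell INR at bid) = AUD 3,192.73
AUD 3,192.73 ÷ 1.5790 (buy EUR at ask) = EUR 2,021.99
EUR 2,021.99 × 88.767 (sell EUR at bid) = INR 179,486.20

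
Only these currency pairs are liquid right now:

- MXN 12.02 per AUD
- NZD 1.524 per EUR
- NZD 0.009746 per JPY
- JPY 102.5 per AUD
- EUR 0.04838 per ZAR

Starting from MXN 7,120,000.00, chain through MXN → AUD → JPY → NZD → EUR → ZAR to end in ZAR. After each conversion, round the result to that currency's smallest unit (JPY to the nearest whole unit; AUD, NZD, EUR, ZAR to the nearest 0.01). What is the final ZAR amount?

ZAR 8,025,552.91

MXN 7,120,000.00 ÷ 12.02 = AUD 592,346.09
AUD 592,346.09 × 102.5 = JPY 60,715,474
JPY 60,715,474 × 0.009746 = NZD 591,733.01
NZD 591,733.01 ÷ 1.524 = EUR 388,276.25
EUR 388,276.25 ÷ 0.04838 = ZAR 8,025,552.91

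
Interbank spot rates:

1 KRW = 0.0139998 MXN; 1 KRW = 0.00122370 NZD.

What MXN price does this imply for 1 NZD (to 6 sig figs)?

NZD/MXN = 11.4405

1 NZD ÷ 0.00122370 = 817.194 KRW
817.194 KRW × 0.0139998 = 11.4405 MXN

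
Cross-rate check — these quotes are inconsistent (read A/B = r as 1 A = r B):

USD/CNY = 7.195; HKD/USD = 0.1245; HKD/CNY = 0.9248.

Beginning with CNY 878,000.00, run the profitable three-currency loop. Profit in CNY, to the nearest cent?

Profit: CNY 28,446.52

Profitable loop is CNY → USD → HKD → CNY:
CNY 878,000.00 ÷ 7.195 = USD 122,029.19
USD 122,029.19 ÷ 0.1245 = HKD 980,154.11
HKD 980,154.11 × 0.9248 = CNY 906,446.52
Profit = CNY 906,446.52 − CNY 878,000.00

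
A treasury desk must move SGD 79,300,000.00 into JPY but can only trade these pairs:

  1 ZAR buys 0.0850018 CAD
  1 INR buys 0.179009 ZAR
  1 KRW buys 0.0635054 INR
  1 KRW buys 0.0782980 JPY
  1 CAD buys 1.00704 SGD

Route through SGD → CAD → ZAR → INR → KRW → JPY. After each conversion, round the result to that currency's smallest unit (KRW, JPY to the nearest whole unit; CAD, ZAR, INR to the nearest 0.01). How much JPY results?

JPY 6,380,628,952

SGD 79,300,000.00 ÷ 1.00704 = CAD 78,745,630.76
CAD 78,745,630.76 ÷ 0.0850018 = ZAR 926,399,567.54
ZAR 926,399,567.54 ÷ 0.179009 = INR 5,175,156,375.04
INR 5,175,156,375.04 ÷ 0.0635054 = KRW 81,491,595,597
KRW 81,491,595,597 × 0.0782980 = JPY 6,380,628,952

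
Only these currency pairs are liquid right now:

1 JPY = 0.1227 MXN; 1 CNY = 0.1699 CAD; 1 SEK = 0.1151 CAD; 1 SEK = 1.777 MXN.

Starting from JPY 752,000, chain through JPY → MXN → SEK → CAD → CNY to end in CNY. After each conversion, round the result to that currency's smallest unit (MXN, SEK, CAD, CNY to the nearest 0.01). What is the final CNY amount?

CNY 35,176.87

JPY 752,000 × 0.1227 = MXN 92,270.40
MXN 92,270.40 ÷ 1.777 = SEK 51,924.82
SEK 51,924.82 × 0.1151 = CAD 5,976.55
CAD 5,976.55 ÷ 0.1699 = CNY 35,176.87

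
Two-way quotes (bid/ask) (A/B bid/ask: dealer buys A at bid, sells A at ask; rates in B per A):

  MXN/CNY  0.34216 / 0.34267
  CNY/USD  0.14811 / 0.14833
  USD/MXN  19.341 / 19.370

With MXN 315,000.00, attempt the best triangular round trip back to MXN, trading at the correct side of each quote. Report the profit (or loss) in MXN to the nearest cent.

Net profit: MXN 4,945.39

Best loop MXN → USD → CNY → MXN:
MXN 315,000.00 ÷ 19.370 (buy USD at ask) = USD 16,262.26
USD 16,262.26 ÷ 0.14833 (buy CNY at ask) = CNY 109,635.69
CNY 109,635.69 ÷ 0.34267 (buy MXN at ask) = MXN 319,945.39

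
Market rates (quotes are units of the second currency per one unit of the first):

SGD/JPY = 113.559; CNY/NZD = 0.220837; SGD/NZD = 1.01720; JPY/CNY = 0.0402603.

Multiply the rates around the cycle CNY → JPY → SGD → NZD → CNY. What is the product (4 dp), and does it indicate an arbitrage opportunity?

1.0075 (arbitrage exists)

Around CNY → JPY → SGD → NZD → CNY: 1 ÷ 0.0402603 ÷ 113.559 × 1.01720 ÷ 0.220837 = 1.007479
Product > 1; profitable direction is CNY → JPY → SGD → NZD → CNY.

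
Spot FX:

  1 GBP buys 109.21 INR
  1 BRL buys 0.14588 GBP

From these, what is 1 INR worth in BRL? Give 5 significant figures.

1 INR ÷ 109.21 = 0.00915667 GBP
0.00915667 GBP ÷ 0.14588 = 0.0627685 BRL

INR/BRL = 0.062769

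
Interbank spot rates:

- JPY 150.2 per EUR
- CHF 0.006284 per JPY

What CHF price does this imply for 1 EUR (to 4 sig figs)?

EUR/CHF = 0.9439

1 EUR × 150.2 = 150.2 JPY
150.2 JPY × 0.006284 = 0.943857 CHF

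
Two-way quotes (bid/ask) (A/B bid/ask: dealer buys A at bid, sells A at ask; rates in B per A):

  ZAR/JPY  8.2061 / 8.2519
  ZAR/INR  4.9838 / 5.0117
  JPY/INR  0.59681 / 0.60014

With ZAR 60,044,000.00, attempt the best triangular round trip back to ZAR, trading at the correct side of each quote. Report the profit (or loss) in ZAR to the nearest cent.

Net profit: ZAR 381,978.49

Best loop ZAR → INR → JPY → ZAR:
ZAR 60,044,000.00 × 4.9838 (sell ZAR at bid) = INR 299,247,287.20
INR 299,247,287.20 ÷ 0.60014 (buy JPY at ask) = JPY 498,629,132
JPY 498,629,132 ÷ 8.2519 (buy ZAR at ask) = ZAR 60,425,978.49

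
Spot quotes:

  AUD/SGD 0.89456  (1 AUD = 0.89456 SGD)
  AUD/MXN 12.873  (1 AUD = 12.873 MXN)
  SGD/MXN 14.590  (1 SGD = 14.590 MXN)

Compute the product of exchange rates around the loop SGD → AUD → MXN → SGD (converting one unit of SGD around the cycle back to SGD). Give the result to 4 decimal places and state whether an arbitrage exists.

0.9863 (arbitrage exists)

Around SGD → AUD → MXN → SGD: 1 ÷ 0.89456 × 12.873 ÷ 14.590 = 0.986314
Product < 1; profitable direction is SGD → MXN → AUD → SGD.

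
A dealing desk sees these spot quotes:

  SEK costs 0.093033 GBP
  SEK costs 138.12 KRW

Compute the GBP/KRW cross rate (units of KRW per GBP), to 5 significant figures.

1 GBP ÷ 0.093033 = 10.7489 SEK
10.7489 SEK × 138.12 = 1484.63 KRW

GBP/KRW = 1484.6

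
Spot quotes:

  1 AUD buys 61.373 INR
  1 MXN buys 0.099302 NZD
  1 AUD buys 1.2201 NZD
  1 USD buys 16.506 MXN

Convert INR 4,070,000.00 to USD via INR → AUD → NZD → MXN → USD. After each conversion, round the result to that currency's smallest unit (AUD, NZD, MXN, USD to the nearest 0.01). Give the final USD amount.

USD 49,364.26

INR 4,070,000.00 ÷ 61.373 = AUD 66,315.81
AUD 66,315.81 × 1.2201 = NZD 80,911.92
NZD 80,911.92 ÷ 0.099302 = MXN 814,806.55
MXN 814,806.55 ÷ 16.506 = USD 49,364.26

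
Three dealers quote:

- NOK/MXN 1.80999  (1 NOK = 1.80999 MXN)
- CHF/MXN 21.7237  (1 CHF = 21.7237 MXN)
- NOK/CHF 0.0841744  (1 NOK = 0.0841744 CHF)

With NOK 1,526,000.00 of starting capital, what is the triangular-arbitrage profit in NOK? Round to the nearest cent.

Profitable loop is NOK → CHF → MXN → NOK:
NOK 1,526,000.00 × 0.0841744 = CHF 128,450.13
CHF 128,450.13 × 21.7237 = MXN 2,790,412.18
MXN 2,790,412.18 ÷ 1.80999 = NOK 1,541,672.71
Profit = NOK 1,541,672.71 − NOK 1,526,000.00

Profit: NOK 15,672.71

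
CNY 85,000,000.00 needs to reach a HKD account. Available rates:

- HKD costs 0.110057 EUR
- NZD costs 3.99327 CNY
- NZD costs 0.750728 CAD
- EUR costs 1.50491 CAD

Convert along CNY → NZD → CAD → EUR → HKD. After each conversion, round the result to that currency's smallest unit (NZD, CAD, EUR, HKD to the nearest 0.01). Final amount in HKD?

CNY 85,000,000.00 ÷ 3.99327 = NZD 21,285,813.38
NZD 21,285,813.38 × 0.750728 = CAD 15,979,856.11
CAD 15,979,856.11 ÷ 1.50491 = EUR 10,618,479.58
EUR 10,618,479.58 ÷ 0.110057 = HKD 96,481,637.52

HKD 96,481,637.52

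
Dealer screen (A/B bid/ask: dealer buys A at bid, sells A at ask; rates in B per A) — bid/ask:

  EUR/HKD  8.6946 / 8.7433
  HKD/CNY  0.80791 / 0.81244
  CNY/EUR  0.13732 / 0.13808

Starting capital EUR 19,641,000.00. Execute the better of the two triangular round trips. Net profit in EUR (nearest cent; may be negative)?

Net profit: EUR 383,705.59

Best loop EUR → CNY → HKD → EUR:
EUR 19,641,000.00 ÷ 0.13808 (buy CNY at ask) = CNY 142,243,626.88
CNY 142,243,626.88 ÷ 0.81244 (buy HKD at ask) = HKD 175,082,008.37
HKD 175,082,008.37 ÷ 8.7433 (buy EUR at ask) = EUR 20,024,705.59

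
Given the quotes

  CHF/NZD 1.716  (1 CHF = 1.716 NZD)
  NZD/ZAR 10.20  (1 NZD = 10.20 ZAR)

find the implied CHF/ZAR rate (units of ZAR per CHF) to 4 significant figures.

CHF/ZAR = 17.50

1 CHF × 1.716 = 1.716 NZD
1.716 NZD × 10.20 = 17.5032 ZAR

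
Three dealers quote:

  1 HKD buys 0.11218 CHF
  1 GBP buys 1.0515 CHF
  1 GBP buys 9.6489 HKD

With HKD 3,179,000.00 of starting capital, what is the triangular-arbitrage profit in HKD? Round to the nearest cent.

Profitable loop is HKD → CHF → GBP → HKD:
HKD 3,179,000.00 × 0.11218 = CHF 356,620.22
CHF 356,620.22 ÷ 1.0515 = GBP 339,153.80
GBP 339,153.80 × 9.6489 = HKD 3,272,461.09
Profit = HKD 3,272,461.09 − HKD 3,179,000.00

Profit: HKD 93,461.09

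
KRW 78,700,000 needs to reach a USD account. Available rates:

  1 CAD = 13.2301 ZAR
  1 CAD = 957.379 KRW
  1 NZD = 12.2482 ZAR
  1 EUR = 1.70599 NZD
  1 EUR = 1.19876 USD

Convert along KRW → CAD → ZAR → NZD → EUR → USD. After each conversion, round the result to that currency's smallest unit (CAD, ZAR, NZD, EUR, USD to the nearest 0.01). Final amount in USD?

KRW 78,700,000 ÷ 957.379 = CAD 82,203.60
CAD 82,203.60 × 13.2301 = ZAR 1,087,561.85
ZAR 1,087,561.85 ÷ 12.2482 = NZD 88,793.61
NZD 88,793.61 ÷ 1.70599 = EUR 52,048.14
EUR 52,048.14 × 1.19876 = USD 62,393.23

USD 62,393.23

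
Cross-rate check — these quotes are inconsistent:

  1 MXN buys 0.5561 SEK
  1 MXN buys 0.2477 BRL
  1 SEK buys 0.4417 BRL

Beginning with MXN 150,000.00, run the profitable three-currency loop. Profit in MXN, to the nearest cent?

Profitable loop is MXN → BRL → SEK → MXN:
MXN 150,000.00 × 0.2477 = BRL 37,155.00
BRL 37,155.00 ÷ 0.4417 = SEK 84,118.18
SEK 84,118.18 ÷ 0.5561 = MXN 151,264.48
Profit = MXN 151,264.48 − MXN 150,000.00

Profit: MXN 1,264.48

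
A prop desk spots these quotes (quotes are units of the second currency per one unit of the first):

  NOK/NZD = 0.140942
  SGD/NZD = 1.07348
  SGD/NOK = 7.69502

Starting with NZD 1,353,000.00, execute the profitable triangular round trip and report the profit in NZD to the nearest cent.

Profitable loop is NZD → SGD → NOK → NZD:
NZD 1,353,000.00 ÷ 1.07348 = SGD 1,260,386.78
SGD 1,260,386.78 × 7.69502 = NOK 9,698,701.48
NOK 9,698,701.48 × 0.140942 = NZD 1,366,954.38
Profit = NZD 1,366,954.38 − NZD 1,353,000.00

Profit: NZD 13,954.38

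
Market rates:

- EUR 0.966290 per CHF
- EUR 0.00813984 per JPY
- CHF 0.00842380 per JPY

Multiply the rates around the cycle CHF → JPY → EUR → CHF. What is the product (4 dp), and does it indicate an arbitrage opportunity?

Around CHF → JPY → EUR → CHF: 1 ÷ 0.00842380 × 0.00813984 ÷ 0.966290 = 1.000001
Product ≈ 1 (deviation 0.000%, within rounding noise).

1.0000 (no arbitrage)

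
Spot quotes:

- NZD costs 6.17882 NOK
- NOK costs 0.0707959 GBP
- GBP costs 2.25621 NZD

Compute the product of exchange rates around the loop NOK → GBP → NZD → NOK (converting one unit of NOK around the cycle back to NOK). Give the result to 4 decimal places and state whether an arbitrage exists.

0.9869 (arbitrage exists)

Around NOK → GBP → NZD → NOK: 1 × 0.0707959 × 2.25621 × 6.17882 = 0.986945
Product < 1; profitable direction is NOK → NZD → GBP → NOK.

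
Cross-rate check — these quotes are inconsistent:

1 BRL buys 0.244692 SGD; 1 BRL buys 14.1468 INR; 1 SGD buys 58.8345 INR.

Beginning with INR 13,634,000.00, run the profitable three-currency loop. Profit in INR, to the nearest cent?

Profitable loop is INR → BRL → SGD → INR:
INR 13,634,000.00 ÷ 14.1468 = BRL 963,751.52
BRL 963,751.52 × 0.244692 = SGD 235,822.29
SGD 235,822.29 × 58.8345 = INR 13,874,486.34
Profit = INR 13,874,486.34 − INR 13,634,000.00

Profit: INR 240,486.34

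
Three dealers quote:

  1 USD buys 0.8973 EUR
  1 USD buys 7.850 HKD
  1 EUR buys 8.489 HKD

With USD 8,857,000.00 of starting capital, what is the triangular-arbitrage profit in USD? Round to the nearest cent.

Profit: USD 270,715.60

Profitable loop is USD → HKD → EUR → USD:
USD 8,857,000.00 × 7.850 = HKD 69,527,450.00
HKD 69,527,450.00 ÷ 8.489 = EUR 8,190,299.21
EUR 8,190,299.21 ÷ 0.8973 = USD 9,127,715.60
Profit = USD 9,127,715.60 − USD 8,857,000.00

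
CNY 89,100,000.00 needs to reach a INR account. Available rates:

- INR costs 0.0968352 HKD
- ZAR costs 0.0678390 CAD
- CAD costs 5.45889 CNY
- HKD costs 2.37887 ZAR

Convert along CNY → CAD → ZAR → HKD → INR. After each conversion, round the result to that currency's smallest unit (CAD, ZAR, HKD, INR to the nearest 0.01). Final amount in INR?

CNY 89,100,000.00 ÷ 5.45889 = CAD 16,321,999.53
CAD 16,321,999.53 ÷ 0.0678390 = ZAR 240,599,058.51
ZAR 240,599,058.51 ÷ 2.37887 = HKD 101,140,061.67
HKD 101,140,061.67 ÷ 0.0968352 = INR 1,044,455,545.81

INR 1,044,455,545.81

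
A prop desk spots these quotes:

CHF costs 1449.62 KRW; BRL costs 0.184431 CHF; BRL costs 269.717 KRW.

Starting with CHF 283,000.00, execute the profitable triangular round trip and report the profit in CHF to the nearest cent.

Profit: CHF 2,500.36

Profitable loop is CHF → BRL → KRW → CHF:
CHF 283,000.00 ÷ 0.184431 = BRL 1,534,449.20
BRL 1,534,449.20 × 269.717 = KRW 413,867,034
KRW 413,867,034 ÷ 1449.62 = CHF 285,500.36
Profit = CHF 285,500.36 − CHF 283,000.00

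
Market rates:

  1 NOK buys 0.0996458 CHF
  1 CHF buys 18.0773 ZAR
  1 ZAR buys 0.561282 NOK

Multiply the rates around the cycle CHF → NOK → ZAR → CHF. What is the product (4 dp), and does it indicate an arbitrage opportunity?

0.9891 (arbitrage exists)

Around CHF → NOK → ZAR → CHF: 1 ÷ 0.0996458 ÷ 0.561282 ÷ 18.0773 = 0.989068
Product < 1; profitable direction is CHF → ZAR → NOK → CHF.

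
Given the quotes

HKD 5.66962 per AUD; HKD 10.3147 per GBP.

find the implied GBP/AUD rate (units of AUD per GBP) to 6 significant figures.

1 GBP × 10.3147 = 10.3147 HKD
10.3147 HKD ÷ 5.66962 = 1.81929 AUD

GBP/AUD = 1.81929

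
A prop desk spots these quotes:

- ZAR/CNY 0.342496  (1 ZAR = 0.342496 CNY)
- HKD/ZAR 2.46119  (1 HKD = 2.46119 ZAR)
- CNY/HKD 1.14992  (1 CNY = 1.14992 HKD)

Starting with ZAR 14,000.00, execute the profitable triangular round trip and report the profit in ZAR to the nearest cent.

Profitable loop is ZAR → HKD → CNY → ZAR:
ZAR 14,000.00 ÷ 2.46119 = HKD 5,688.31
HKD 5,688.31 ÷ 1.14992 = CNY 4,946.70
CNY 4,946.70 ÷ 0.342496 = ZAR 14,443.08
Profit = ZAR 14,443.08 − ZAR 14,000.00

Profit: ZAR 443.08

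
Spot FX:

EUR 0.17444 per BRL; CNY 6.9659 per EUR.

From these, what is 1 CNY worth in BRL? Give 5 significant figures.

1 CNY ÷ 6.9659 = 0.143556 EUR
0.143556 EUR ÷ 0.17444 = 0.822956 BRL

CNY/BRL = 0.82296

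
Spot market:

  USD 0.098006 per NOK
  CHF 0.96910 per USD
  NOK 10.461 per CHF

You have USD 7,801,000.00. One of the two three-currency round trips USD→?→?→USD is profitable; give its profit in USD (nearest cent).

Profit: USD 50,557.54

Profitable loop is USD → NOK → CHF → USD:
USD 7,801,000.00 ÷ 0.098006 = NOK 79,597,167.52
NOK 79,597,167.52 ÷ 10.461 = CHF 7,608,944.41
CHF 7,608,944.41 ÷ 0.96910 = USD 7,851,557.54
Profit = USD 7,851,557.54 − USD 7,801,000.00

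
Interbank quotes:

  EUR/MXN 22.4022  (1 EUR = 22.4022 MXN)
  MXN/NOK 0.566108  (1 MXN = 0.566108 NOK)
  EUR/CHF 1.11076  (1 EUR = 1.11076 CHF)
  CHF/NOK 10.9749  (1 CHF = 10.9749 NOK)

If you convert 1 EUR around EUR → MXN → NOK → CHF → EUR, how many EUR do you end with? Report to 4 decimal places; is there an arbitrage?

Around EUR → MXN → NOK → CHF → EUR: 1 × 22.4022 × 0.566108 ÷ 10.9749 ÷ 1.11076 = 1.040325
Product > 1; profitable direction is EUR → MXN → NOK → CHF → EUR.

1.0403 (arbitrage exists)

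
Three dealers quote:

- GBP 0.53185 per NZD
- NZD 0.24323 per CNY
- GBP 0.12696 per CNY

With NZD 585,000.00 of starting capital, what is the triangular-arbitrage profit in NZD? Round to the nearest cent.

Profitable loop is NZD → GBP → CNY → NZD:
NZD 585,000.00 × 0.53185 = GBP 311,132.25
GBP 311,132.25 ÷ 0.12696 = CNY 2,450,632.09
CNY 2,450,632.09 × 0.24323 = NZD 596,067.24
Profit = NZD 596,067.24 − NZD 585,000.00

Profit: NZD 11,067.24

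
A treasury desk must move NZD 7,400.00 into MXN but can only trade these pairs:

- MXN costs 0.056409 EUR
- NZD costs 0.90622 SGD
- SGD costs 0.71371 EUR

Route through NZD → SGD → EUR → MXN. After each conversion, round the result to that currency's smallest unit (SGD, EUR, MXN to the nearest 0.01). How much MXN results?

NZD 7,400.00 × 0.90622 = SGD 6,706.03
SGD 6,706.03 × 0.71371 = EUR 4,786.16
EUR 4,786.16 ÷ 0.056409 = MXN 84,847.45

MXN 84,847.45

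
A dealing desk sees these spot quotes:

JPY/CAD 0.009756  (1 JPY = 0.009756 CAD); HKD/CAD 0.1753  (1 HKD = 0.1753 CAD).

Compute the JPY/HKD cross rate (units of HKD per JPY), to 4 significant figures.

1 JPY × 0.009756 = 0.009756 CAD
0.009756 CAD ÷ 0.1753 = 0.0556532 HKD

JPY/HKD = 0.05565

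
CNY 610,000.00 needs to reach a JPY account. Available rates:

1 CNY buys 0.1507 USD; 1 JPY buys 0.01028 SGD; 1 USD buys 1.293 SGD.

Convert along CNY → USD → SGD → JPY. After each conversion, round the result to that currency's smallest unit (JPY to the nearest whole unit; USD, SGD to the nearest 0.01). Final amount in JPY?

CNY 610,000.00 × 0.1507 = USD 91,927.00
USD 91,927.00 × 1.293 = SGD 118,861.61
SGD 118,861.61 ÷ 0.01028 = JPY 11,562,413

JPY 11,562,413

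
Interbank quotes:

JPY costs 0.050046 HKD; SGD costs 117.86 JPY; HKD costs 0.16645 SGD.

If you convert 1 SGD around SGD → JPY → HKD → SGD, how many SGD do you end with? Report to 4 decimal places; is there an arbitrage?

Around SGD → JPY → HKD → SGD: 1 × 117.86 × 0.050046 × 0.16645 = 0.981792
Product < 1; profitable direction is SGD → HKD → JPY → SGD.

0.9818 (arbitrage exists)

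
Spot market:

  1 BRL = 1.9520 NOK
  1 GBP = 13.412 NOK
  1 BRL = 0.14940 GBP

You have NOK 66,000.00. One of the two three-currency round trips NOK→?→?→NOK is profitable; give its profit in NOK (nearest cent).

Profitable loop is NOK → BRL → GBP → NOK:
NOK 66,000.00 ÷ 1.9520 = BRL 33,811.48
BRL 33,811.48 × 0.14940 = GBP 5,051.43
GBP 5,051.43 × 13.412 = NOK 67,749.84
Profit = NOK 67,749.84 − NOK 66,000.00

Profit: NOK 1,749.84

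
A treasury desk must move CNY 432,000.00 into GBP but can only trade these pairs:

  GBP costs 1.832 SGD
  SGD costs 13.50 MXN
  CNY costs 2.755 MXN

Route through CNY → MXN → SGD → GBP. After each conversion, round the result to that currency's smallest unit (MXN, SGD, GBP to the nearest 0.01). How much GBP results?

GBP 48,122.27

CNY 432,000.00 × 2.755 = MXN 1,190,160.00
MXN 1,190,160.00 ÷ 13.50 = SGD 88,160.00
SGD 88,160.00 ÷ 1.832 = GBP 48,122.27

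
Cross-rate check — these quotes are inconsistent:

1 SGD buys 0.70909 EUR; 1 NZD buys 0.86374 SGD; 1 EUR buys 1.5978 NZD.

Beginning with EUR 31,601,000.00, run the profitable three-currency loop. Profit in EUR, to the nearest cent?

Profitable loop is EUR → SGD → NZD → EUR:
EUR 31,601,000.00 ÷ 0.70909 = SGD 44,565,569.96
SGD 44,565,569.96 ÷ 0.86374 = NZD 51,596,047.37
NZD 51,596,047.37 ÷ 1.5978 = EUR 32,291,931.01
Profit = EUR 32,291,931.01 − EUR 31,601,000.00

Profit: EUR 690,931.01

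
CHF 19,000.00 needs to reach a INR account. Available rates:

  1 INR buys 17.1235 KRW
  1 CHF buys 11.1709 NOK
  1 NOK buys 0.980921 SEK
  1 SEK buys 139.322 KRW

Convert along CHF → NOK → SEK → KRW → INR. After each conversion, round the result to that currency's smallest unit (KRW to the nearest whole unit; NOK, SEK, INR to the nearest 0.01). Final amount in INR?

INR 1,693,959.30

CHF 19,000.00 × 11.1709 = NOK 212,247.10
NOK 212,247.10 × 0.980921 = SEK 208,197.64
SEK 208,197.64 × 139.322 = KRW 29,006,512
KRW 29,006,512 ÷ 17.1235 = INR 1,693,959.30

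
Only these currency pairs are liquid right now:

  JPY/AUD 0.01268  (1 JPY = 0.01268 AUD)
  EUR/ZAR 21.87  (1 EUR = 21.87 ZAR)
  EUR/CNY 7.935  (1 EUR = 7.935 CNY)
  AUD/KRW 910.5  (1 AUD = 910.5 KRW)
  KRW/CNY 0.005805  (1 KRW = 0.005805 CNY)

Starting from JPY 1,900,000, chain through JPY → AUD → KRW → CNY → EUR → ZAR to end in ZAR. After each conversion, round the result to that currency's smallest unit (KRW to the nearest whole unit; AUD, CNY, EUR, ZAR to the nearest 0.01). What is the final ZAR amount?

ZAR 350,959.48

JPY 1,900,000 × 0.01268 = AUD 24,092.00
AUD 24,092.00 × 910.5 = KRW 21,935,766
KRW 21,935,766 × 0.005805 = CNY 127,337.12
CNY 127,337.12 ÷ 7.935 = EUR 16,047.53
EUR 16,047.53 × 21.87 = ZAR 350,959.48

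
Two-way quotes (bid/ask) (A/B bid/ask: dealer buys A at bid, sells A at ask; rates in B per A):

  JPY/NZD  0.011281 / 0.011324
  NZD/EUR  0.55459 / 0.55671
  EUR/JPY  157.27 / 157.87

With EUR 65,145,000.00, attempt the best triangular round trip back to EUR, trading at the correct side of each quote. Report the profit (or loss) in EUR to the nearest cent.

Best loop EUR → NZD → JPY → EUR:
EUR 65,145,000.00 ÷ 0.55671 (buy NZD at ask) = NZD 117,017,836.93
NZD 117,017,836.93 ÷ 0.011324 (buy JPY at ask) = JPY 10,333,613,293
JPY 10,333,613,293 ÷ 157.87 (buy EUR at ask) = EUR 65,456,472.37

Net profit: EUR 311,472.37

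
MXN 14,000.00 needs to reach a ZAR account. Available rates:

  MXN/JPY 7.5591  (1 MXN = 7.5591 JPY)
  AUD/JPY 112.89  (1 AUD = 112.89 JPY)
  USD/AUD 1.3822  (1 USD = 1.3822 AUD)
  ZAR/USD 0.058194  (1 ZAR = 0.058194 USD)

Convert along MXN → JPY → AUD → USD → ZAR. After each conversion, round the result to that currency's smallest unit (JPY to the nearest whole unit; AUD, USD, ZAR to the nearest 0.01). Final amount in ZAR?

ZAR 11,654.47

MXN 14,000.00 × 7.5591 = JPY 105,827
JPY 105,827 ÷ 112.89 = AUD 937.43
AUD 937.43 ÷ 1.3822 = USD 678.22
USD 678.22 ÷ 0.058194 = ZAR 11,654.47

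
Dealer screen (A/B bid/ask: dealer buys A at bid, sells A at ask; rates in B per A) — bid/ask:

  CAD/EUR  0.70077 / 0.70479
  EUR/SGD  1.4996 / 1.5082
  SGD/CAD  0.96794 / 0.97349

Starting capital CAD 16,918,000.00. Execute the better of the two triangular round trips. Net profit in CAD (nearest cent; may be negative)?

Best loop CAD → EUR → SGD → CAD:
CAD 16,918,000.00 × 0.70077 (sell CAD at bid) = EUR 11,855,626.86
EUR 11,855,626.86 × 1.4996 (sell EUR at bid) = SGD 17,778,698.04
SGD 17,778,698.04 × 0.96794 (sell SGD at bid) = CAD 17,208,712.98

Net profit: CAD 290,712.98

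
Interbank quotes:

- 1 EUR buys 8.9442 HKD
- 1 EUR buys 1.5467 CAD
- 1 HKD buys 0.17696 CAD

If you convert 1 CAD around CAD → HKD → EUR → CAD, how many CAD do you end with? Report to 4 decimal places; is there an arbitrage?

0.9772 (arbitrage exists)

Around CAD → HKD → EUR → CAD: 1 ÷ 0.17696 ÷ 8.9442 × 1.5467 = 0.977214
Product < 1; profitable direction is CAD → EUR → HKD → CAD.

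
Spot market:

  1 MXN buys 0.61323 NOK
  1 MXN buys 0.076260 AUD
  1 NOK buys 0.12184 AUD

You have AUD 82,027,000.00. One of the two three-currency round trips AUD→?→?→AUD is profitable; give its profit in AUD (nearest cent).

Profit: AUD 1,695,144.86

Profitable loop is AUD → NOK → MXN → AUD:
AUD 82,027,000.00 ÷ 0.12184 = NOK 673,235,390.68
NOK 673,235,390.68 ÷ 0.61323 = MXN 1,097,851,361.93
MXN 1,097,851,361.93 × 0.076260 = AUD 83,722,144.86
Profit = AUD 83,722,144.86 − AUD 82,027,000.00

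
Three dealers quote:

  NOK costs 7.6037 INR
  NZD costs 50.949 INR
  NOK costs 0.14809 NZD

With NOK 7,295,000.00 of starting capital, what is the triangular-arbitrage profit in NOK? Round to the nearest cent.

Profit: NOK 56,718.55

Profitable loop is NOK → INR → NZD → NOK:
NOK 7,295,000.00 × 7.6037 = INR 55,468,991.50
INR 55,468,991.50 ÷ 50.949 = NZD 1,088,716.00
NZD 1,088,716.00 ÷ 0.14809 = NOK 7,351,718.55
Profit = NOK 7,351,718.55 − NOK 7,295,000.00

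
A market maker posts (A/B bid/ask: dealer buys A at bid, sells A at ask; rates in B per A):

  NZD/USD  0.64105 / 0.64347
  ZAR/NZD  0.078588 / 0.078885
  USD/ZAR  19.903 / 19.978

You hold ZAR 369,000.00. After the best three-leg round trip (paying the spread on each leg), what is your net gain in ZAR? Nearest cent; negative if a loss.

Best loop ZAR → NZD → USD → ZAR:
ZAR 369,000.00 × 0.078588 (sell ZAR at bid) = NZD 28,998.97
NZD 28,998.97 × 0.64105 (sell NZD at bid) = USD 18,589.79
USD 18,589.79 × 19.903 (sell USD at bid) = ZAR 369,992.61

Net profit: ZAR 992.61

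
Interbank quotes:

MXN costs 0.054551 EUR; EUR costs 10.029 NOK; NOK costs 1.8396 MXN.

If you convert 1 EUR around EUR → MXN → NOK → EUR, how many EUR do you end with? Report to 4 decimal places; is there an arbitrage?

Around EUR → MXN → NOK → EUR: 1 ÷ 0.054551 ÷ 1.8396 ÷ 10.029 = 0.993611
Product < 1; profitable direction is EUR → NOK → MXN → EUR.

0.9936 (arbitrage exists)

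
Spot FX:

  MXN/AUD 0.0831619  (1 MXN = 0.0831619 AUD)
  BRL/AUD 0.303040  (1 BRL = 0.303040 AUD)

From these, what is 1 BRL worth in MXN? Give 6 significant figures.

1 BRL × 0.303040 = 0.30304 AUD
0.30304 AUD ÷ 0.0831619 = 3.64398 MXN

BRL/MXN = 3.64398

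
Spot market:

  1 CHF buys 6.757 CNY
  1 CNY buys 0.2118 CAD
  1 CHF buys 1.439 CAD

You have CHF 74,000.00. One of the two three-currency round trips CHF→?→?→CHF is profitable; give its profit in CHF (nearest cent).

Profit: CHF 406.80

Profitable loop is CHF → CAD → CNY → CHF:
CHF 74,000.00 × 1.439 = CAD 106,486.00
CAD 106,486.00 ÷ 0.2118 = CNY 502,766.76
CNY 502,766.76 ÷ 6.757 = CHF 74,406.80
Profit = CHF 74,406.80 − CHF 74,000.00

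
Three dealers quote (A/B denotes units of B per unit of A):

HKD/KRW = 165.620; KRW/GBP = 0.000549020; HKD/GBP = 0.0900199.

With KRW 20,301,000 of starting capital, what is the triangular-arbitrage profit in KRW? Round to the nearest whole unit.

Profitable loop is KRW → GBP → HKD → KRW:
KRW 20,301,000 × 0.000549020 = GBP 11,145.66
GBP 11,145.66 ÷ 0.0900199 = HKD 123,813.23
HKD 123,813.23 × 165.620 = KRW 20,505,948
Profit = KRW 20,505,948 − KRW 20,301,000

Profit: KRW 204,948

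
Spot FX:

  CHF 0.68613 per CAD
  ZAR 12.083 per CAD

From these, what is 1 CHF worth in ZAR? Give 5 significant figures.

CHF/ZAR = 17.610

1 CHF ÷ 0.68613 = 1.45745 CAD
1.45745 CAD × 12.083 = 17.6104 ZAR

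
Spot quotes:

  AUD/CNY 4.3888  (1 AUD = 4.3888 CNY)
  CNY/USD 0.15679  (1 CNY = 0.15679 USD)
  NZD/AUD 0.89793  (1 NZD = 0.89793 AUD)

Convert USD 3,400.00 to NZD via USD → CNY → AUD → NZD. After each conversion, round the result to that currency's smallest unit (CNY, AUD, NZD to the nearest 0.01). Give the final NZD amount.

NZD 5,502.66

USD 3,400.00 ÷ 0.15679 = CNY 21,685.06
CNY 21,685.06 ÷ 4.3888 = AUD 4,941.00
AUD 4,941.00 ÷ 0.89793 = NZD 5,502.66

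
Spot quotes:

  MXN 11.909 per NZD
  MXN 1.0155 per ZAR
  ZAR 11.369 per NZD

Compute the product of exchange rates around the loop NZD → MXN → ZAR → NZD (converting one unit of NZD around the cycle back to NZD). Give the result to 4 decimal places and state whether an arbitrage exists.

1.0315 (arbitrage exists)

Around NZD → MXN → ZAR → NZD: 1 × 11.909 ÷ 1.0155 ÷ 11.369 = 1.031509
Product > 1; profitable direction is NZD → MXN → ZAR → NZD.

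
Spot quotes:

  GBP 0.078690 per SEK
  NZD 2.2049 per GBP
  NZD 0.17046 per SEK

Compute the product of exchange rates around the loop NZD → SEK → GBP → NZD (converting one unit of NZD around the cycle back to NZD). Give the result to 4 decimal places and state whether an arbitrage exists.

1.0179 (arbitrage exists)

Around NZD → SEK → GBP → NZD: 1 ÷ 0.17046 × 0.078690 × 2.2049 = 1.017855
Product > 1; profitable direction is NZD → SEK → GBP → NZD.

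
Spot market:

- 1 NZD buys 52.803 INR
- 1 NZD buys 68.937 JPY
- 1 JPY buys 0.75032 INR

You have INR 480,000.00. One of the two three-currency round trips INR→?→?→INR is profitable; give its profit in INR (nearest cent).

Profitable loop is INR → JPY → NZD → INR:
INR 480,000.00 ÷ 0.75032 = JPY 639,727
JPY 639,727 ÷ 68.937 = NZD 9,279.88
NZD 9,279.88 × 52.803 = INR 490,005.47
Profit = INR 490,005.47 − INR 480,000.00

Profit: INR 10,005.47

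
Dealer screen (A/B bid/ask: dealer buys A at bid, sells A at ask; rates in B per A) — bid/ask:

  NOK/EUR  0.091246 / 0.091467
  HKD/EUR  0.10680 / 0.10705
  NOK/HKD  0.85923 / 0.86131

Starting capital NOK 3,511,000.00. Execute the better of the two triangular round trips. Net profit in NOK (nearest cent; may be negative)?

Best loop NOK → HKD → EUR → NOK:
NOK 3,511,000.00 × 0.85923 (sell NOK at bid) = HKD 3,016,756.53
HKD 3,016,756.53 × 0.10680 (sell HKD at bid) = EUR 322,189.60
EUR 322,189.60 ÷ 0.091467 (buy NOK at ask) = NOK 3,522,468.18

Net profit: NOK 11,468.18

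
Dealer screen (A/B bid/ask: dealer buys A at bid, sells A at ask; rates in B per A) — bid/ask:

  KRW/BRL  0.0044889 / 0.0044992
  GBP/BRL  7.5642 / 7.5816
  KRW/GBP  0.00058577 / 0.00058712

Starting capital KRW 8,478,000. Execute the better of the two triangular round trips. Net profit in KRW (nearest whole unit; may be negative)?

Best loop KRW → BRL → GBP → KRW:
KRW 8,478,000 × 0.0044889 (sell KRW at bid) = BRL 38,056.89
BRL 38,056.89 ÷ 7.5816 (buy GBP at ask) = GBP 5,019.64
GBP 5,019.64 ÷ 0.00058712 (buy KRW at ask) = KRW 8,549,596

Net profit: KRW 71,596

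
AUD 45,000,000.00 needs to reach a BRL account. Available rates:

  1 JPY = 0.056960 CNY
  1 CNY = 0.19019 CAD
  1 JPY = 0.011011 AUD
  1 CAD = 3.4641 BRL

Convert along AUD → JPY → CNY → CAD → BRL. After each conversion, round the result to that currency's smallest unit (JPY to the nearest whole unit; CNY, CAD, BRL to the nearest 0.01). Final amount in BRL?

BRL 153,367,673.91

AUD 45,000,000.00 ÷ 0.011011 = JPY 4,086,822,269
JPY 4,086,822,269 × 0.056960 = CNY 232,785,396.44
CNY 232,785,396.44 × 0.19019 = CAD 44,273,454.55
CAD 44,273,454.55 × 3.4641 = BRL 153,367,673.91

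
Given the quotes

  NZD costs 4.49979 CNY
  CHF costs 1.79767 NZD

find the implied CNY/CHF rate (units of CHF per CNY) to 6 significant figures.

1 CNY ÷ 4.49979 = 0.222233 NZD
0.222233 NZD ÷ 1.79767 = 0.123623 CHF

CNY/CHF = 0.123623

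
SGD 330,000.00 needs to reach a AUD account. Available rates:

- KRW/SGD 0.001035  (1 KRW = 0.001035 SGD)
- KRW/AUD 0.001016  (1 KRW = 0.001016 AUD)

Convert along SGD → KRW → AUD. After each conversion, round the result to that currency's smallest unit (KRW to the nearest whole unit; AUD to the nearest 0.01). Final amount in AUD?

AUD 323,942.03

SGD 330,000.00 ÷ 0.001035 = KRW 318,840,580
KRW 318,840,580 × 0.001016 = AUD 323,942.03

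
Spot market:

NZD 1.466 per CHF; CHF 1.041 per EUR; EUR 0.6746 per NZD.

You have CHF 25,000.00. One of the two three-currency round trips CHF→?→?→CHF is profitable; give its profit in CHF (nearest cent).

Profitable loop is CHF → NZD → EUR → CHF:
CHF 25,000.00 × 1.466 = NZD 36,650.00
NZD 36,650.00 × 0.6746 = EUR 24,724.09
EUR 24,724.09 × 1.041 = CHF 25,737.78
Profit = CHF 25,737.78 − CHF 25,000.00

Profit: CHF 737.78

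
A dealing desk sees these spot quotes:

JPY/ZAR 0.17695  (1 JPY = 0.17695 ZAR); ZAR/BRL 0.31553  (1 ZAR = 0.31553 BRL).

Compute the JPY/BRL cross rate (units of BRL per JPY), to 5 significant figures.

JPY/BRL = 0.055833

1 JPY × 0.17695 = 0.17695 ZAR
0.17695 ZAR × 0.31553 = 0.055833 BRL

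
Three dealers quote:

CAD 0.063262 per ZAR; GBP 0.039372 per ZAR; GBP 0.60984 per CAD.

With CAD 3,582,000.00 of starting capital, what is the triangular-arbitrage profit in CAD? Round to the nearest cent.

Profit: CAD 73,562.67

Profitable loop is CAD → ZAR → GBP → CAD:
CAD 3,582,000.00 ÷ 0.063262 = ZAR 56,621,668.62
ZAR 56,621,668.62 × 0.039372 = GBP 2,229,308.34
GBP 2,229,308.34 ÷ 0.60984 = CAD 3,655,562.67
Profit = CAD 3,655,562.67 − CAD 3,582,000.00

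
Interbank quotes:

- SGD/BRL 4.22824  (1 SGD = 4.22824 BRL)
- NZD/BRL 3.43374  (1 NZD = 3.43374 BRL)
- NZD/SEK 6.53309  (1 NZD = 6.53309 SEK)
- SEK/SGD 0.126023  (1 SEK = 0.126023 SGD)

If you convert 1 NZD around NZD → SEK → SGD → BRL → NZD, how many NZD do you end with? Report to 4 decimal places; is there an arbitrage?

Around NZD → SEK → SGD → BRL → NZD: 1 × 6.53309 × 0.126023 × 4.22824 ÷ 3.43374 = 1.013820
Product > 1; profitable direction is NZD → SEK → SGD → BRL → NZD.

1.0138 (arbitrage exists)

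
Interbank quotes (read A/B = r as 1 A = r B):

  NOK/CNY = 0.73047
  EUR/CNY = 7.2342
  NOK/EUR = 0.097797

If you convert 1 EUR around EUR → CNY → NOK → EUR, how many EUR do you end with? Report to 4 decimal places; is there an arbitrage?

0.9685 (arbitrage exists)

Around EUR → CNY → NOK → EUR: 1 × 7.2342 ÷ 0.73047 × 0.097797 = 0.968531
Product < 1; profitable direction is EUR → NOK → CNY → EUR.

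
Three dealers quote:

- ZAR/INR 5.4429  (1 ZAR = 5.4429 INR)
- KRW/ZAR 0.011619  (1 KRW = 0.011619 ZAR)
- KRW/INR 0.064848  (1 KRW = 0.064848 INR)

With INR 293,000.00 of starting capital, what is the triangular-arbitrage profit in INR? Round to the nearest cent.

Profitable loop is INR → ZAR → KRW → INR:
INR 293,000.00 ÷ 5.4429 = ZAR 53,831.60
ZAR 53,831.60 ÷ 0.011619 = KRW 4,633,066
KRW 4,633,066 × 0.064848 = INR 300,445.08
Profit = INR 300,445.08 − INR 293,000.00

Profit: INR 7,445.08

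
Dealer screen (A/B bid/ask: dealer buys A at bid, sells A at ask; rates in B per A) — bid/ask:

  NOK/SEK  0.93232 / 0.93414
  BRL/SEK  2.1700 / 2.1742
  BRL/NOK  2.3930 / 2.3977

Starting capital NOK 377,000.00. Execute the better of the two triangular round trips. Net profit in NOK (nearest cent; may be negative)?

Net profit: NOK 9,856.20

Best loop NOK → SEK → BRL → NOK:
NOK 377,000.00 × 0.93232 (sell NOK at bid) = SEK 351,484.64
SEK 351,484.64 ÷ 2.1742 (buy BRL at ask) = BRL 161,661.60
BRL 161,661.60 × 2.3930 (sell BRL at bid) = NOK 386,856.20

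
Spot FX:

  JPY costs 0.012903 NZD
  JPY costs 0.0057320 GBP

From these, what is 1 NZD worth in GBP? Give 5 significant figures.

NZD/GBP = 0.44424

1 NZD ÷ 0.012903 = 77.5014 JPY
77.5014 JPY × 0.0057320 = 0.444238 GBP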